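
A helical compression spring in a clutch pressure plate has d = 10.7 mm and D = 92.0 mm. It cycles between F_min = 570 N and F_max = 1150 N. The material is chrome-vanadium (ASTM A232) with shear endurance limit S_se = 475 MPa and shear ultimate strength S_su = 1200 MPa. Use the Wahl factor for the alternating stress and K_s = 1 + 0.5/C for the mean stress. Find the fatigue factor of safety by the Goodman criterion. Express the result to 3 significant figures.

C = D/d = 92.0/10.7 = 8.5981; K_W = (4C−1)/(4C−4)+0.615/C = 1.1702; K_s = 1+0.5/C = 1.0582
F_a = (F_max−F_min)/2 = 290 N; F_m = (F_max+F_min)/2 = 860 N
τ_a = K_W·8F_aD/(πd³) = 1.1702 × 55.459 = 64.9 MPa
τ_m = K_s·8F_mD/(πd³) = 1.0582 × 164.47 = 174.03 MPa
Goodman: 1/n_f = τ_a/S_se + τ_m/S_su = 64.9/475 + 174.03/1200 = 0.13663 + 0.14502 = 0.28166
n_f = 1/0.28166 = 3.55

3.55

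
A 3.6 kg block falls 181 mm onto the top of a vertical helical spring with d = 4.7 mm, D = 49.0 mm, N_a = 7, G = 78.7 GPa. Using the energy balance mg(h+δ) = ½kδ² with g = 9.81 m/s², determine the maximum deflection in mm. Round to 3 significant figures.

53.3 mm

k = Gd⁴/(8D³N_a) = (78.7×10³)(4.7⁴)/(8·49.0³·7) = 5.8289 N/mm
W = mg = 3.6 × 9.81 = 35.316 N
½kδ² − Wδ − Wh = 0 → δ = (W + √(W² + 2kWh))/k
δ = (35.316 + √(1247.2 + 74519.5))/5.8289 = (35.316 + 275.26)/5.8289 = 53.281 mm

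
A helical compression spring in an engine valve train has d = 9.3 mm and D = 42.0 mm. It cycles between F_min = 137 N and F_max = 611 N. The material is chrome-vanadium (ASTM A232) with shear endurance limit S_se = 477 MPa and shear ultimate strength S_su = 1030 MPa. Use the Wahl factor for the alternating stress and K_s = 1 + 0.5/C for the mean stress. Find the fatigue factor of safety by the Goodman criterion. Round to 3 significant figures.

7.00

C = D/d = 42.0/9.3 = 4.5161; K_W = (4C−1)/(4C−4)+0.615/C = 1.3495; K_s = 1+0.5/C = 1.1107
F_a = (F_max−F_min)/2 = 237 N; F_m = (F_max+F_min)/2 = 374 N
τ_a = K_W·8F_aD/(πd³) = 1.3495 × 31.513 = 42.526 MPa
τ_m = K_s·8F_mD/(πd³) = 1.1107 × 49.729 = 55.235 MPa
Goodman: 1/n_f = τ_a/S_se + τ_m/S_su = 42.526/477 + 55.235/1030 = 0.08915 + 0.05363 = 0.14278
n_f = 1/0.14278 = 7.004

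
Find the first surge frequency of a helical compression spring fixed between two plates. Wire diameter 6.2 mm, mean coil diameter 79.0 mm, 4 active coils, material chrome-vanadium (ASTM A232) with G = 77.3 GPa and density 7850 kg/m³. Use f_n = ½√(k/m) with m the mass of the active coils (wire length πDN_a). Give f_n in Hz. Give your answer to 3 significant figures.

k = Gd⁴/(8D³N_a) = (77.3×10³)(6.2⁴)/(8·79.0³·4) = 7.2396 N/mm = 7239.6 N/m
Wire length L = πDN_a = π·79.0·4 = 992.74 mm
m = ρ·(πd²/4)·L = 7850 × 30.191×10⁻⁶ m² × 0.99274 m = 0.23528 kg
f_n = ½√(k/m) = 0.5·√(7239.6/0.23528) = 0.5·√(30771) = 87.708 Hz

87.7 Hz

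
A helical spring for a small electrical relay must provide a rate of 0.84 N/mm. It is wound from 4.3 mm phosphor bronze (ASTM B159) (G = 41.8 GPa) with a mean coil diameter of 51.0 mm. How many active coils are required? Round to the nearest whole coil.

16

N_a = Gd⁴/(8D³k) = (41.8×10³ × 4.3⁴)/(8 × 51.0³ × 0.84)
    = 1.42906e+07 / 891415 = 16.03 → 16 coils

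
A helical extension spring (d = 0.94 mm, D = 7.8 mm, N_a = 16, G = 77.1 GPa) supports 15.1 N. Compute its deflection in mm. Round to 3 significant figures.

15.2 mm

k = Gd⁴/(8D³N_a) = (77.1×10³)(0.94⁴)/(8·7.8³·16) = 0.991 N/mm
δ = F/k = 15.1 / 0.991 = 15.237 mm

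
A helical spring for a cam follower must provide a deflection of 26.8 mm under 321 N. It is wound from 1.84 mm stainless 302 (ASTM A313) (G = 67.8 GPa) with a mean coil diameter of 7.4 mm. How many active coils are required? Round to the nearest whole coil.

Required rate k = F/δ = 321/26.8 = 11.978 N/mm
N_a = Gd⁴/(8D³k) = (67.8×10³ × 1.84⁴)/(8 × 7.4³ × 11.978)
    = 777143 / 38828.9 = 20.01 → 20 coils

20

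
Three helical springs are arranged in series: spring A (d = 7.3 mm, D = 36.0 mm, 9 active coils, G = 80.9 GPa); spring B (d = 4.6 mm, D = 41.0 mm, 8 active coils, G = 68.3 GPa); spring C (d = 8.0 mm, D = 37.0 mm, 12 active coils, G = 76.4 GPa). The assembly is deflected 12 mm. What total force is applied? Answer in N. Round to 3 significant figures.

k_A = Gd⁴/(8D³N_a) = (80.9×10³)(7.3⁴)/(8·36.0³·9) = 68.391 N/mm
k_B = Gd⁴/(8D³N_a) = (68.3×10³)(4.6⁴)/(8·41.0³·8) = 6.933 N/mm
k_C = Gd⁴/(8D³N_a) = (76.4×10³)(8.0⁴)/(8·37.0³·12) = 64.354 N/mm
Series: 1/k_eq = 1/68.391 + 1/6.933 + 1/64.354 = 0.1744; k_eq = 5.734 N/mm
F = k_eq·δ = 5.734·12 = 68.808 N

68.8 N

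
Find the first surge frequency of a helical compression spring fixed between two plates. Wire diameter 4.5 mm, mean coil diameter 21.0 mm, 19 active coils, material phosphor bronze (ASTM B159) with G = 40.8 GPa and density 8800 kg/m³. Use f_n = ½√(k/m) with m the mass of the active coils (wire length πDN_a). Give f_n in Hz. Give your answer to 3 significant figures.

k = Gd⁴/(8D³N_a) = (40.8×10³)(4.5⁴)/(8·21.0³·19) = 11.885 N/mm = 11885 N/m
Wire length L = πDN_a = π·21.0·19 = 1253.5 mm
m = ρ·(πd²/4)·L = 8800 × 15.904×10⁻⁶ m² × 1.2535 m = 0.17544 kg
f_n = ½√(k/m) = 0.5·√(11885/0.17544) = 0.5·√(67747) = 130.14 Hz

130 Hz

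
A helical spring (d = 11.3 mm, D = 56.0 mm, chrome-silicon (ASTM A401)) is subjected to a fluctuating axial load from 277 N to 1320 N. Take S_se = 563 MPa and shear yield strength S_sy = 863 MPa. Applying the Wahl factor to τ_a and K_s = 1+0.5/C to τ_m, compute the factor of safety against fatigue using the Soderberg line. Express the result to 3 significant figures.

C = D/d = 56.0/11.3 = 4.9558; K_W = (4C−1)/(4C−4)+0.615/C = 1.3137; K_s = 1+0.5/C = 1.1009
F_a = (F_max−F_min)/2 = 521.5 N; F_m = (F_max+F_min)/2 = 798.5 N
τ_a = K_W·8F_aD/(πd³) = 1.3137 × 51.54 = 67.708 MPa
τ_m = K_s·8F_mD/(πd³) = 1.1009 × 78.916 = 86.879 MPa
Soderberg: 1/n_f = τ_a/S_se + τ_m/S_sy = 67.708/563 + 86.879/863 = 0.12026 + 0.10067 = 0.22093
n_f = 1/0.22093 = 4.526

4.53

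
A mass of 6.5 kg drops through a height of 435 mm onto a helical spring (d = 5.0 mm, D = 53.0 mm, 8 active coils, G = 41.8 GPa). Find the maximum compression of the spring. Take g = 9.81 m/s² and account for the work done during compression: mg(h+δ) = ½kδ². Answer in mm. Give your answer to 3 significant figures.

167 mm

k = Gd⁴/(8D³N_a) = (41.8×10³)(5.0⁴)/(8·53.0³·8) = 2.7419 N/mm
W = mg = 6.5 × 9.81 = 63.765 N
½kδ² − Wδ − Wh = 0 → δ = (W + √(W² + 2kWh))/k
δ = (63.765 + √(4066 + 152107))/2.7419 = (63.765 + 395.19)/2.7419 = 167.39 mm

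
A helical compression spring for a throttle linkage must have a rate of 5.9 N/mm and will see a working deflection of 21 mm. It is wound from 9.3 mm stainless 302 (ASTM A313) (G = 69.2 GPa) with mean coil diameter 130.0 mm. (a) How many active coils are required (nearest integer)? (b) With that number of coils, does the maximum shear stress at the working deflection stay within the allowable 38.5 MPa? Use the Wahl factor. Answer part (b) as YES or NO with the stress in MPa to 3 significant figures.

N_a = Gd⁴/(8D³k) = (69.2×10³)(9.3⁴)/(8·130.0³·5.9) = 4.992 → N_a = 5
Actual rate k = Gd⁴/(8D³·5) = 5.8904 N/mm
Working load F = kδ = 5.8904·21 = 123.7 N
C = 130.0/9.3 = 13.9785; K_W = (4C−1)/(4C−4)+0.615/C = 1.1018
τ_max = K_W·8FD/(πd³) = 1.1018·50.91 = 56.092 MPa
τ_max > 38.5 MPa → exceeds allowable

(a) 5 coils; (b) NO, τ_max = 56.1 MPa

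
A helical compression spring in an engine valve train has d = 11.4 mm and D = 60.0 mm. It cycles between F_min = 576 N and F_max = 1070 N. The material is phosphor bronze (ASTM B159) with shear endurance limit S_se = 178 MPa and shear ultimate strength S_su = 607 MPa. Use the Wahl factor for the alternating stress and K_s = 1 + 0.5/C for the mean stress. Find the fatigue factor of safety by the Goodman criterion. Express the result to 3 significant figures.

C = D/d = 60.0/11.4 = 5.2632; K_W = (4C−1)/(4C−4)+0.615/C = 1.2928; K_s = 1+0.5/C = 1.0950
F_a = (F_max−F_min)/2 = 247 N; F_m = (F_max+F_min)/2 = 823 N
τ_a = K_W·8F_aD/(πd³) = 1.2928 × 25.473 = 32.93 MPa
τ_m = K_s·8F_mD/(πd³) = 1.0950 × 84.874 = 92.937 MPa
Goodman: 1/n_f = τ_a/S_se + τ_m/S_su = 32.93/178 + 92.937/607 = 0.18500 + 0.15311 = 0.33811
n_f = 1/0.33811 = 2.958

2.96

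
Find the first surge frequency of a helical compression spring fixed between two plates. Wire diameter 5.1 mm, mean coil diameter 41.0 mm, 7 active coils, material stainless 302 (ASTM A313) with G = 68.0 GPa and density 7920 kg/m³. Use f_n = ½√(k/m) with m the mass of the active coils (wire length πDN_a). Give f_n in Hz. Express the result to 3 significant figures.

k = Gd⁴/(8D³N_a) = (68.0×10³)(5.1⁴)/(8·41.0³·7) = 11.919 N/mm = 11919 N/m
Wire length L = πDN_a = π·41.0·7 = 901.64 mm
m = ρ·(πd²/4)·L = 7920 × 20.428×10⁻⁶ m² × 0.90164 m = 0.14588 kg
f_n = ½√(k/m) = 0.5·√(11919/0.14588) = 0.5·√(81708) = 142.92 Hz

143 Hz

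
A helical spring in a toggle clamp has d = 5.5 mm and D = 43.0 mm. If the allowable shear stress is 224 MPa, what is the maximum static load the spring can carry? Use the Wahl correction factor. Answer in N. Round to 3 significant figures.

286 N

C = D/d = 43.0/5.5 = 7.8182
K_W = (4C−1)/(4C−4) + 0.615/C = 30.273/27.273 + 0.0787 = 1.1887
τ_max = K·8FD/(πd³) → F_max = τ_allow·πd³/(8DK)
F_max = 224·π·5.5³/(8·43.0·1.1887) = 1.1708e+05/408.9 = 286.33 N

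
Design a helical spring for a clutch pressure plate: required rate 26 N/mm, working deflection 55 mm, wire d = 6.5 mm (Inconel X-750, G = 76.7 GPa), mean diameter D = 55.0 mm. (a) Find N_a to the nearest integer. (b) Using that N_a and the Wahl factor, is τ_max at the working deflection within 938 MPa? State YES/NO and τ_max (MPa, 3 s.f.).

N_a = Gd⁴/(8D³k) = (76.7×10³)(6.5⁴)/(8·55.0³·26) = 3.956 → N_a = 4
Actual rate k = Gd⁴/(8D³·4) = 25.716 N/mm
Working load F = kδ = 25.716·55 = 1414.4 N
C = 55.0/6.5 = 8.4615; K_W = (4C−1)/(4C−4)+0.615/C = 1.1732
τ_max = K_W·8FD/(πd³) = 1.1732·721.33 = 846.27 MPa
τ_max ≤ 938 MPa → acceptable

(a) 4 coils; (b) YES, τ_max = 846 MPa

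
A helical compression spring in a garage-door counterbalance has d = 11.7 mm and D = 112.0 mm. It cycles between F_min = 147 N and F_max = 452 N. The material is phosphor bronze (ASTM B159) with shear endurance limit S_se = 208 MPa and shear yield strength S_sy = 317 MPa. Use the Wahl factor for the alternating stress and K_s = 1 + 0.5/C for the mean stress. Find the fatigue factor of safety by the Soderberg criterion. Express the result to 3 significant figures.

3.05

C = D/d = 112.0/11.7 = 9.5726; K_W = (4C−1)/(4C−4)+0.615/C = 1.1517; K_s = 1+0.5/C = 1.0522
F_a = (F_max−F_min)/2 = 152.5 N; F_m = (F_max+F_min)/2 = 299.5 N
τ_a = K_W·8F_aD/(πd³) = 1.1517 × 27.156 = 31.277 MPa
τ_m = K_s·8F_mD/(πd³) = 1.0522 × 53.333 = 56.119 MPa
Soderberg: 1/n_f = τ_a/S_se + τ_m/S_sy = 31.277/208 + 56.119/317 = 0.15037 + 0.17703 = 0.3274
n_f = 1/0.3274 = 3.054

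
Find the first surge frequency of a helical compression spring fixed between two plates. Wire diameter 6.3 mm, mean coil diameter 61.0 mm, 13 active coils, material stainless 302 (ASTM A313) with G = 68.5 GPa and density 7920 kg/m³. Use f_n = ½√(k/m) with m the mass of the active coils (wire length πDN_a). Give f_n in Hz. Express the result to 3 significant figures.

k = Gd⁴/(8D³N_a) = (68.5×10³)(6.3⁴)/(8·61.0³·13) = 4.5712 N/mm = 4571.2 N/m
Wire length L = πDN_a = π·61.0·13 = 2491.3 mm
m = ρ·(πd²/4)·L = 7920 × 31.172×10⁻⁶ m² × 2.4913 m = 0.61506 kg
f_n = ½√(k/m) = 0.5·√(4571.2/0.61506) = 0.5·√(7432.1) = 43.105 Hz

43.1 Hz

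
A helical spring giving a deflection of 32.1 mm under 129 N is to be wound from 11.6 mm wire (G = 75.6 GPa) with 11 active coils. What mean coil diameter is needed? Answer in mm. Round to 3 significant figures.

Required rate k = F/δ = 129/32.1 = 4.0187 N/mm
D = (Gd⁴/(8N_a·k))^(1/3) = (75.6×10³·11.6⁴/(8·11·4.0187))^(1/3)
  = (3.87067e+06)^(1/3) = 157.0105 mm

157 mm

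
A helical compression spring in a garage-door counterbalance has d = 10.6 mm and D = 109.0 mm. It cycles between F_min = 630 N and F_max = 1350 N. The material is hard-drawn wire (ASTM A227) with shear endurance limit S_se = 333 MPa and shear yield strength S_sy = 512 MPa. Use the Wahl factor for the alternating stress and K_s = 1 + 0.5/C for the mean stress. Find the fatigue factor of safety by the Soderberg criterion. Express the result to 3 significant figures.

C = D/d = 109.0/10.6 = 10.2830; K_W = (4C−1)/(4C−4)+0.615/C = 1.1406; K_s = 1+0.5/C = 1.0486
F_a = (F_max−F_min)/2 = 360 N; F_m = (F_max+F_min)/2 = 990 N
τ_a = K_W·8F_aD/(πd³) = 1.1406 × 83.898 = 95.694 MPa
τ_m = K_s·8F_mD/(πd³) = 1.0486 × 230.72 = 241.94 MPa
Soderberg: 1/n_f = τ_a/S_se + τ_m/S_sy = 95.694/333 + 241.94/512 = 0.28737 + 0.47254 = 0.7599
n_f = 1/0.7599 = 1.316

1.32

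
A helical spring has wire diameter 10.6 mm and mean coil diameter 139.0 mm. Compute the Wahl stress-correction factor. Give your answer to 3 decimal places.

1.109

C = D/d = 139.0/10.6 = 13.1132
K_W = (4C−1)/(4C−4) + 0.615/C = 51.453/48.453 + 0.0469 = 1.1088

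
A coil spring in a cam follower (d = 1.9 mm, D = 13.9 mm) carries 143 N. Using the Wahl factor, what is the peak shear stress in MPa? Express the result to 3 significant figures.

888 MPa

Spring index C = D/d = 13.9/1.9 = 7.3158
K_W = (4C−1)/(4C−4) + 0.615/C = 28.263/25.263 + 0.0841 = 1.2028
τ₀ = 8FD/(πd³) = 8·143·13.9/(π·1.9³) = 15901.6/21.548 = 737.96 MPa
τ_max = K·τ₀ = 1.2028 × 737.96 = 887.62 MPa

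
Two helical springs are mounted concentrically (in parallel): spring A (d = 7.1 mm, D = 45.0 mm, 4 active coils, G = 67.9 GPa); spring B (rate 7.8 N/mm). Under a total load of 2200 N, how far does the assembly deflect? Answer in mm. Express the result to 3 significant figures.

32.8 mm

k_A = Gd⁴/(8D³N_a) = (67.9×10³)(7.1⁴)/(8·45.0³·4) = 59.172 N/mm
Parallel: k_eq = 59.172 + 7.8 = 66.972 N/mm
δ = F/k_eq = 2200/66.972 = 32.85 mm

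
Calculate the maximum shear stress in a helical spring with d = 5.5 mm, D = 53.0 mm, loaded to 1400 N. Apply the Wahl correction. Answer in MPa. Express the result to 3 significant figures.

1310 MPa

Spring index C = D/d = 53.0/5.5 = 9.6364
K_W = (4C−1)/(4C−4) + 0.615/C = 37.545/34.545 + 0.0638 = 1.1507
τ₀ = 8FD/(πd³) = 8·1400·53.0/(π·5.5³) = 593600/522.68 = 1135.7 MPa
τ_max = K·τ₀ = 1.1507 × 1135.7 = 1306.8 MPa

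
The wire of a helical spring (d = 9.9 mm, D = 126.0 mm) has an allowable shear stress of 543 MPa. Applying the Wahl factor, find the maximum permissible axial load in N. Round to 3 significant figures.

C = D/d = 126.0/9.9 = 12.7273
K_W = (4C−1)/(4C−4) + 0.615/C = 49.909/46.909 + 0.0483 = 1.1123
τ_max = K·8FD/(πd³) → F_max = τ_allow·πd³/(8DK)
F_max = 543·π·9.9³/(8·126.0·1.1123) = 1.6552e+06/1121.2 = 1476.3 N

1480 N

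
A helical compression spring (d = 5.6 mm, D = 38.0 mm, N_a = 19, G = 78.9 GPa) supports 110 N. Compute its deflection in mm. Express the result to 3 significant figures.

11.8 mm

k = Gd⁴/(8D³N_a) = (78.9×10³)(5.6⁴)/(8·38.0³·19) = 9.3033 N/mm
δ = F/k = 110 / 9.3033 = 11.824 mm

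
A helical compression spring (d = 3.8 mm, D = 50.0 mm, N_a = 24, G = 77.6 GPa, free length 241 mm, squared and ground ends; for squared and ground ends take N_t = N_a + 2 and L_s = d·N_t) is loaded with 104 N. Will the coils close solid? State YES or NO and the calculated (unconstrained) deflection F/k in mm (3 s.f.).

YES, δ = 154 mm

k = Gd⁴/(8D³N_a) = (77.6×10³)(3.8⁴)/(8·50.0³·24) = 0.67419 N/mm
N_t = 26; L_s = 3.8·26 = 98.8 mm; δ_solid = L₀ − L_s = 241 − 98.8 = 142.2 mm
δ = F/k = 104/0.67419 = 154.26 mm
δ ≥ δ_solid → spring goes solid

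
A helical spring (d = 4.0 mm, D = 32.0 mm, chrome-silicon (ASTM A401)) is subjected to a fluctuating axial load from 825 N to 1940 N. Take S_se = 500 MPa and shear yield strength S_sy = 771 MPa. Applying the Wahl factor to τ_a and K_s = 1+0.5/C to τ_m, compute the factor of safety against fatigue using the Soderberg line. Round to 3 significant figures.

C = D/d = 32.0/4.0 = 8.0000; K_W = (4C−1)/(4C−4)+0.615/C = 1.1840; K_s = 1+0.5/C = 1.0625
F_a = (F_max−F_min)/2 = 557.5 N; F_m = (F_max+F_min)/2 = 1382.5 N
τ_a = K_W·8F_aD/(πd³) = 1.1840 × 709.83 = 840.45 MPa
τ_m = K_s·8F_mD/(πd³) = 1.0625 × 1760.3 = 1870.3 MPa
Soderberg: 1/n_f = τ_a/S_se + τ_m/S_sy = 840.45/500 + 1870.3/771 = 1.68091 + 2.42577 = 4.1067
n_f = 1/4.1067 = 0.2435

0.244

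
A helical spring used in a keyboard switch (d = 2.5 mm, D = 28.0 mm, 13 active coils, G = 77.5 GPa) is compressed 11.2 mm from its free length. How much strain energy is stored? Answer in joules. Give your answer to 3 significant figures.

0.0832 J

k = Gd⁴/(8D³N_a) = (77.5×10³)(2.5⁴)/(8·28.0³·13) = 1.326 N/mm
U = ½kδ² = 0.5 × 1.326 × 11.2² = 83.169 N·mm = 0.083169 J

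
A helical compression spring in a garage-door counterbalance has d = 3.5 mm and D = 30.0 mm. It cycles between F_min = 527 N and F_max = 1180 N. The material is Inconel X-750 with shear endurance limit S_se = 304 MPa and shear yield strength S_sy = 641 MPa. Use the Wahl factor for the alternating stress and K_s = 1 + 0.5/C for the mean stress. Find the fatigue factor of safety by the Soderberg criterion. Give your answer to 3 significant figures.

0.210

C = D/d = 30.0/3.5 = 8.5714; K_W = (4C−1)/(4C−4)+0.615/C = 1.1708; K_s = 1+0.5/C = 1.0583
F_a = (F_max−F_min)/2 = 326.5 N; F_m = (F_max+F_min)/2 = 853.5 N
τ_a = K_W·8F_aD/(πd³) = 1.1708 × 581.76 = 681.12 MPa
τ_m = K_s·8F_mD/(πd³) = 1.0583 × 1520.8 = 1609.5 MPa
Soderberg: 1/n_f = τ_a/S_se + τ_m/S_sy = 681.12/304 + 1609.5/641 = 2.24054 + 2.51088 = 4.7514
n_f = 1/4.7514 = 0.2105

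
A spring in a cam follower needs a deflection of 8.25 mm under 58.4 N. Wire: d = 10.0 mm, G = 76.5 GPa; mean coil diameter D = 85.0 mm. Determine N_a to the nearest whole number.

Required rate k = F/δ = 58.4/8.25 = 7.0788 N/mm
N_a = Gd⁴/(8D³k) = (76.5×10³ × 10.0⁴)/(8 × 85.0³ × 7.0788)
    = 7.65e+08 / 3.47781e+07 = 22 → 22 coils

22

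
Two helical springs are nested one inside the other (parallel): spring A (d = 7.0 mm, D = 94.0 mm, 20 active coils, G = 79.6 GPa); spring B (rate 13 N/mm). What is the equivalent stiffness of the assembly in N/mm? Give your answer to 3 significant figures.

14.4 N/mm

k_A = Gd⁴/(8D³N_a) = (79.6×10³)(7.0⁴)/(8·94.0³·20) = 1.4381 N/mm
Parallel: k_eq = 1.4381 + 13 = 14.438 N/mm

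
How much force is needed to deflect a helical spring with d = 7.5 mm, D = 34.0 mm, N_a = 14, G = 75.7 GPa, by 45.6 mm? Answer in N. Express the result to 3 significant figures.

2480 N

k = Gd⁴/(8D³N_a) = (75.7×10³)(7.5⁴)/(8·34.0³·14) = 54.411 N/mm
F = k·δ = 54.411 × 45.6 = 2481.1 N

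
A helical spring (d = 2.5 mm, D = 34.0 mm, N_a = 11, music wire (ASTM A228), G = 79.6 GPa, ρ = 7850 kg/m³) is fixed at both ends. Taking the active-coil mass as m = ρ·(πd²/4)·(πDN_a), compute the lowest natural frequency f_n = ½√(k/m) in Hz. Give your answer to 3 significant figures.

70.5 Hz

k = Gd⁴/(8D³N_a) = (79.6×10³)(2.5⁴)/(8·34.0³·11) = 0.89899 N/mm = 898.99 N/m
Wire length L = πDN_a = π·34.0·11 = 1175 mm
m = ρ·(πd²/4)·L = 7850 × 4.9087×10⁻⁶ m² × 1.175 m = 0.045275 kg
f_n = ½√(k/m) = 0.5·√(898.99/0.045275) = 0.5·√(19856) = 70.456 Hz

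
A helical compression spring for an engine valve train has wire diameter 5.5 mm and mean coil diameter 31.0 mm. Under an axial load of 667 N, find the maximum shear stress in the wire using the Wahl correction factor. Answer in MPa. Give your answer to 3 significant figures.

402 MPa

Spring index C = D/d = 31.0/5.5 = 5.6364
K_W = (4C−1)/(4C−4) + 0.615/C = 21.545/18.545 + 0.1091 = 1.2709
τ₀ = 8FD/(πd³) = 8·667·31.0/(π·5.5³) = 165416/522.68 = 316.48 MPa
τ_max = K·τ₀ = 1.2709 × 316.48 = 402.2 MPa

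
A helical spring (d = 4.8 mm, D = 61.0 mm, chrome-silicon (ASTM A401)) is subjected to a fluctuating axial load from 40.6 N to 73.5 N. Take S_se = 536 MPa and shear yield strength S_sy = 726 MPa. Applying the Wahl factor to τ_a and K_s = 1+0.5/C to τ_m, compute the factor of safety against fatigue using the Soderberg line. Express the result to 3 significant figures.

C = D/d = 61.0/4.8 = 12.7083; K_W = (4C−1)/(4C−4)+0.615/C = 1.1125; K_s = 1+0.5/C = 1.0393
F_a = (F_max−F_min)/2 = 16.45 N; F_m = (F_max+F_min)/2 = 57.05 N
τ_a = K_W·8F_aD/(πd³) = 1.1125 × 23.105 = 25.704 MPa
τ_m = K_s·8F_mD/(πd³) = 1.0393 × 80.131 = 83.284 MPa
Soderberg: 1/n_f = τ_a/S_se + τ_m/S_sy = 25.704/536 + 83.284/726 = 0.04795 + 0.11472 = 0.16267
n_f = 1/0.16267 = 6.147

6.15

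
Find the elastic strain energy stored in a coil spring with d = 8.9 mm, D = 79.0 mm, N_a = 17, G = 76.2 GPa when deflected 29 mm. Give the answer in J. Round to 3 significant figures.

k = Gd⁴/(8D³N_a) = (76.2×10³)(8.9⁴)/(8·79.0³·17) = 7.1301 N/mm
U = ½kδ² = 0.5 × 7.1301 × 29² = 2998.2 N·mm = 2.9982 J

3.00 J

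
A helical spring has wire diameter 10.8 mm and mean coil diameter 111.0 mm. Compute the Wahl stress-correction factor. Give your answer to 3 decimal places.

C = D/d = 111.0/10.8 = 10.2778
K_W = (4C−1)/(4C−4) + 0.615/C = 40.111/37.111 + 0.0598 = 1.1407

1.141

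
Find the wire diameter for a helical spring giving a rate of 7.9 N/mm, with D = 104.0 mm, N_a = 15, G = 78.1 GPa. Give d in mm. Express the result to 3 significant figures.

d = (8D³N_a·k / G)^(1/4) = (8·104.0³·15·7.9 / (78.1×10³))^0.25
  = (13654)^0.25 = 10.8097 mm

10.8 mm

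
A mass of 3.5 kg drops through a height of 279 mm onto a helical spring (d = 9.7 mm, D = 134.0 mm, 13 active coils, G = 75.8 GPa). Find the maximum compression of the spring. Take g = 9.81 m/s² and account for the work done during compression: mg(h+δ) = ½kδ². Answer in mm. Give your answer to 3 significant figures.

k = Gd⁴/(8D³N_a) = (75.8×10³)(9.7⁴)/(8·134.0³·13) = 2.6817 N/mm
W = mg = 3.5 × 9.81 = 34.335 N
½kδ² − Wδ − Wh = 0 → δ = (W + √(W² + 2kWh))/k
δ = (34.335 + √(1178.9 + 51378.3))/2.6817 = (34.335 + 229.25)/2.6817 = 98.292 mm

98.3 mm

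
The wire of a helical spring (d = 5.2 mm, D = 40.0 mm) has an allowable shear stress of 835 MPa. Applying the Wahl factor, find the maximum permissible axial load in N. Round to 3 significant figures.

967 N

C = D/d = 40.0/5.2 = 7.6923
K_W = (4C−1)/(4C−4) + 0.615/C = 29.769/26.769 + 0.0800 = 1.1920
τ_max = K·8FD/(πd³) → F_max = τ_allow·πd³/(8DK)
F_max = 835·π·5.2³/(8·40.0·1.1920) = 3.6885e+05/381.45 = 966.97 N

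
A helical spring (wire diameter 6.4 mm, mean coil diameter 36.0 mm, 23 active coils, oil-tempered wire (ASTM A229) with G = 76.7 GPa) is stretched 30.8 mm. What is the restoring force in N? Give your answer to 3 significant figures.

k = Gd⁴/(8D³N_a) = (76.7×10³)(6.4⁴)/(8·36.0³·23) = 14.99 N/mm
F = k·δ = 14.99 × 30.8 = 461.68 N

462 N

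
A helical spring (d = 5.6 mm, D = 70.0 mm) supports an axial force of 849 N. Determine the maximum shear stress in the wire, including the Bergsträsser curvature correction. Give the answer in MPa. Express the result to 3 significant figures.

Spring index C = D/d = 70.0/5.6 = 12.5000
K_B = (4C+2)/(4C−3) = 52.000/47.000 = 1.1064
τ₀ = 8FD/(πd³) = 8·849·70.0/(π·5.6³) = 475440/551.71 = 861.75 MPa
τ_max = K·τ₀ = 1.1064 × 861.75 = 953.43 MPa

953 MPa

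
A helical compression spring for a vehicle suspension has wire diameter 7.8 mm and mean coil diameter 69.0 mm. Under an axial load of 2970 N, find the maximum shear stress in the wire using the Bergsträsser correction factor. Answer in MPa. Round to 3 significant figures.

Spring index C = D/d = 69.0/7.8 = 8.8462
K_B = (4C+2)/(4C−3) = 37.385/32.385 = 1.1544
τ₀ = 8FD/(πd³) = 8·2970·69.0/(π·7.8³) = 1.63944e+06/1490.8 = 1099.7 MPa
τ_max = K·τ₀ = 1.1544 × 1099.7 = 1269.5 MPa

1270 MPa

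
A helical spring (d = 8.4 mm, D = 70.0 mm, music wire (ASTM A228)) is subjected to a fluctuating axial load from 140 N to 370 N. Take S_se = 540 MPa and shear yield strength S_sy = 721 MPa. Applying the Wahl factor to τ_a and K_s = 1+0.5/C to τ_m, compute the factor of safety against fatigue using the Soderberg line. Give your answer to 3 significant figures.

5.32

C = D/d = 70.0/8.4 = 8.3333; K_W = (4C−1)/(4C−4)+0.615/C = 1.1761; K_s = 1+0.5/C = 1.0600
F_a = (F_max−F_min)/2 = 115 N; F_m = (F_max+F_min)/2 = 255 N
τ_a = K_W·8F_aD/(πd³) = 1.1761 × 34.586 = 40.675 MPa
τ_m = K_s·8F_mD/(πd³) = 1.0600 × 76.69 = 81.292 MPa
Soderberg: 1/n_f = τ_a/S_se + τ_m/S_sy = 40.675/540 + 81.292/721 = 0.07532 + 0.11275 = 0.18807
n_f = 1/0.18807 = 5.317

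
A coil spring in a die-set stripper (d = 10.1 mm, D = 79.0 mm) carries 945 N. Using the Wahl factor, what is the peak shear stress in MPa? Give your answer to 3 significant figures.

219 MPa

Spring index C = D/d = 79.0/10.1 = 7.8218
K_W = (4C−1)/(4C−4) + 0.615/C = 30.287/27.287 + 0.0786 = 1.1886
τ₀ = 8FD/(πd³) = 8·945·79.0/(π·10.1³) = 597240/3236.8 = 184.52 MPa
τ_max = K·τ₀ = 1.1886 × 184.52 = 219.31 MPa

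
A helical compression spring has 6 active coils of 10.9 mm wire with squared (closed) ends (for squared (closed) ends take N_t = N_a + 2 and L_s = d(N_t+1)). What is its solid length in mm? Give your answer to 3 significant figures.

98.1 mm

squared (closed) ends: N_t = N_a + 2 = 6 + 2 = 8
L_s = d·(N_t+1) = 10.9 × 9 = 98.1 mm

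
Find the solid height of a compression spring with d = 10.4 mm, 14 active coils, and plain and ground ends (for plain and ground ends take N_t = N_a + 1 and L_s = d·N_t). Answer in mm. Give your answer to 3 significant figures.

plain and ground ends: N_t = N_a + 1 = 14 + 1 = 15
L_s = d·N_t = 10.4 × 15 = 156 mm

156 mm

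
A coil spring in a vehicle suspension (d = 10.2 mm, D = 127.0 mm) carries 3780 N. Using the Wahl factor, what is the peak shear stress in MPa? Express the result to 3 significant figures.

Spring index C = D/d = 127.0/10.2 = 12.4510
K_W = (4C−1)/(4C−4) + 0.615/C = 48.804/45.804 + 0.0494 = 1.1149
τ₀ = 8FD/(πd³) = 8·3780·127.0/(π·10.2³) = 3.84048e+06/3333.9 = 1152 MPa
τ_max = K·τ₀ = 1.1149 × 1152 = 1284.3 MPa

1280 MPa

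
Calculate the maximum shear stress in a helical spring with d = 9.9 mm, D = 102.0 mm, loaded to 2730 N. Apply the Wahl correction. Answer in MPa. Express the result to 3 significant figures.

Spring index C = D/d = 102.0/9.9 = 10.3030
K_W = (4C−1)/(4C−4) + 0.615/C = 40.212/37.212 + 0.0597 = 1.1403
τ₀ = 8FD/(πd³) = 8·2730·102.0/(π·9.9³) = 2.22768e+06/3048.3 = 730.8 MPa
τ_max = K·τ₀ = 1.1403 × 730.8 = 833.34 MPa

833 MPa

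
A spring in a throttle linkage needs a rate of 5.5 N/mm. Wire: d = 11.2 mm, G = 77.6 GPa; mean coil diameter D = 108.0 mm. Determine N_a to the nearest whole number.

N_a = Gd⁴/(8D³k) = (77.6×10³ × 11.2⁴)/(8 × 108.0³ × 5.5)
    = 1.22105e+09 / 5.54273e+07 = 22.03 → 22 coils

22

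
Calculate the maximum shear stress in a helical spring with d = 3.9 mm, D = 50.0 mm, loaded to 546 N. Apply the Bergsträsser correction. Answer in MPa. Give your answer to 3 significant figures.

1290 MPa

Spring index C = D/d = 50.0/3.9 = 12.8205
K_B = (4C+2)/(4C−3) = 53.282/48.282 = 1.1036
τ₀ = 8FD/(πd³) = 8·546·50.0/(π·3.9³) = 218400/186.36 = 1171.9 MPa
τ_max = K·τ₀ = 1.1036 × 1171.9 = 1293.3 MPa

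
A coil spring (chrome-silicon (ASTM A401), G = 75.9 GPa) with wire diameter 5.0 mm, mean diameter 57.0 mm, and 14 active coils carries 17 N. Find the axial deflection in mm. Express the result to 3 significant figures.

k = Gd⁴/(8D³N_a) = (75.9×10³)(5.0⁴)/(8·57.0³·14) = 2.2871 N/mm
δ = F/k = 17 / 2.2871 = 7.4331 mm

7.43 mm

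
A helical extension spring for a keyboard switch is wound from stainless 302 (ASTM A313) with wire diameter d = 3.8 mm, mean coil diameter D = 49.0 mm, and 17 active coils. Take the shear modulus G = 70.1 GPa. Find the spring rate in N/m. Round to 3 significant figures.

914 N/m

k = Gd⁴/(8D³N_a) = (70.1×10³ × 3.8⁴) / (8 × 49.0³ × 17)
  = 1.46168e+07 / 1.60003e+07 = 0.91354 N/mm = 913.54 N/m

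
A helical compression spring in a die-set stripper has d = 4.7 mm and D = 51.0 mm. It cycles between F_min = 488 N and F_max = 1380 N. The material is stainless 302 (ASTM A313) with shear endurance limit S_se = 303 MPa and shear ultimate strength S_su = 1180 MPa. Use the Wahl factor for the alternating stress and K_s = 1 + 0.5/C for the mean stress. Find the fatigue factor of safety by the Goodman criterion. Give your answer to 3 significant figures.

0.320

C = D/d = 51.0/4.7 = 10.8511; K_W = (4C−1)/(4C−4)+0.615/C = 1.1328; K_s = 1+0.5/C = 1.0461
F_a = (F_max−F_min)/2 = 446 N; F_m = (F_max+F_min)/2 = 934 N
τ_a = K_W·8F_aD/(πd³) = 1.1328 × 557.89 = 631.99 MPa
τ_m = K_s·8F_mD/(πd³) = 1.0461 × 1168.3 = 1222.2 MPa
Goodman: 1/n_f = τ_a/S_se + τ_m/S_su = 631.99/303 + 1222.2/1180 = 2.08577 + 1.03573 = 3.1215
n_f = 1/3.1215 = 0.3204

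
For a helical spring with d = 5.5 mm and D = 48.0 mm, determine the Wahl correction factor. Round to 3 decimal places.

1.168

C = D/d = 48.0/5.5 = 8.7273
K_W = (4C−1)/(4C−4) + 0.615/C = 33.909/30.909 + 0.0705 = 1.1675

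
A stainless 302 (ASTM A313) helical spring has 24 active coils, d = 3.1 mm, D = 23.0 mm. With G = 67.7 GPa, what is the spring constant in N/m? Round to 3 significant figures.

2680 N/m

k = Gd⁴/(8D³N_a) = (67.7×10³ × 3.1⁴) / (8 × 23.0³ × 24)
  = 6.25224e+06 / 2.33606e+06 = 2.6764 N/mm = 2676.4 N/m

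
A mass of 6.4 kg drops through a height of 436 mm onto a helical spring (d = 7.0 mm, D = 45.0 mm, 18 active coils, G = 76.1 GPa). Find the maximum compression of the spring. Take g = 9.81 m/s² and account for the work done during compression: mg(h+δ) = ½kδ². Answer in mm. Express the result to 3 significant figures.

k = Gd⁴/(8D³N_a) = (76.1×10³)(7.0⁴)/(8·45.0³·18) = 13.924 N/mm
W = mg = 6.4 × 9.81 = 62.784 N
½kδ² − Wδ − Wh = 0 → δ = (W + √(W² + 2kWh))/k
δ = (62.784 + √(3941.8 + 762329))/13.924 = (62.784 + 875.37)/13.924 = 67.375 mm

67.4 mm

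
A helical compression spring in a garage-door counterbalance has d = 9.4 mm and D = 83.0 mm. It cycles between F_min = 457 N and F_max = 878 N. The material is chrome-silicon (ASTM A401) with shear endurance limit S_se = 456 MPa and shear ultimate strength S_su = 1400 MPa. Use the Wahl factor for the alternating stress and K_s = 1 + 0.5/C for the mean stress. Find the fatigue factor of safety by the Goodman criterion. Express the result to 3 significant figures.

3.77

C = D/d = 83.0/9.4 = 8.8298; K_W = (4C−1)/(4C−4)+0.615/C = 1.1654; K_s = 1+0.5/C = 1.0566
F_a = (F_max−F_min)/2 = 210.5 N; F_m = (F_max+F_min)/2 = 667.5 N
τ_a = K_W·8F_aD/(πd³) = 1.1654 × 53.566 = 62.428 MPa
τ_m = K_s·8F_mD/(πd³) = 1.0566 × 169.86 = 179.48 MPa
Goodman: 1/n_f = τ_a/S_se + τ_m/S_su = 62.428/456 + 179.48/1400 = 0.13690 + 0.12820 = 0.2651
n_f = 1/0.2651 = 3.772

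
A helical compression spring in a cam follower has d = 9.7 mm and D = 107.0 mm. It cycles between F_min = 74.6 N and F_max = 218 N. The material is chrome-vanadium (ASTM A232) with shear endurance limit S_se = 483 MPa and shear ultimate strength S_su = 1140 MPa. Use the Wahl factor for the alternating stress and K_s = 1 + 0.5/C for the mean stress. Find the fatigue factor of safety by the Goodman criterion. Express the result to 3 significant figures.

11.1

C = D/d = 107.0/9.7 = 11.0309; K_W = (4C−1)/(4C−4)+0.615/C = 1.1305; K_s = 1+0.5/C = 1.0453
F_a = (F_max−F_min)/2 = 71.7 N; F_m = (F_max+F_min)/2 = 146.3 N
τ_a = K_W·8F_aD/(πd³) = 1.1305 × 21.406 = 24.2 MPa
τ_m = K_s·8F_mD/(πd³) = 1.0453 × 43.677 = 45.657 MPa
Goodman: 1/n_f = τ_a/S_se + τ_m/S_su = 24.2/483 + 45.657/1140 = 0.05010 + 0.04005 = 0.090152
n_f = 1/0.090152 = 11.09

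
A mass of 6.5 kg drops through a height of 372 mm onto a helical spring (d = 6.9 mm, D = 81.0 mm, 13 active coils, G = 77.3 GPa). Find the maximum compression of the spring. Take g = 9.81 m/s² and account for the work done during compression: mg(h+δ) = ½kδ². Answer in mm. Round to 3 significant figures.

144 mm

k = Gd⁴/(8D³N_a) = (77.3×10³)(6.9⁴)/(8·81.0³·13) = 3.1702 N/mm
W = mg = 6.5 × 9.81 = 63.765 N
½kδ² − Wδ − Wh = 0 → δ = (W + √(W² + 2kWh))/k
δ = (63.765 + √(4066 + 150398))/3.1702 = (63.765 + 393.02)/3.1702 = 144.09 mm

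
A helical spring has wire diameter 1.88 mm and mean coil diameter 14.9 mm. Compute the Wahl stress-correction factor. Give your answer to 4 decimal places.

C = D/d = 14.9/1.88 = 7.9255
K_W = (4C−1)/(4C−4) + 0.615/C = 30.702/27.702 + 0.0776 = 1.1859

1.1859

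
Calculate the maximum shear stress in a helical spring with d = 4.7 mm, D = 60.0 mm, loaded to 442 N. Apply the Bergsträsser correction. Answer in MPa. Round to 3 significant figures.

718 MPa

Spring index C = D/d = 60.0/4.7 = 12.7660
K_B = (4C+2)/(4C−3) = 53.064/48.064 = 1.1040
τ₀ = 8FD/(πd³) = 8·442·60.0/(π·4.7³) = 212160/326.17 = 650.46 MPa
τ_max = K·τ₀ = 1.1040 × 650.46 = 718.13 MPa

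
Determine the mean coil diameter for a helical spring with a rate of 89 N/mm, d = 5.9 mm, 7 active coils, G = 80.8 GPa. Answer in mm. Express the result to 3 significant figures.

D = (Gd⁴/(8N_a·k))^(1/3) = (80.8×10³·5.9⁴/(8·7·89))^(1/3)
  = (19644.5)^(1/3) = 26.9824 mm

27.0 mm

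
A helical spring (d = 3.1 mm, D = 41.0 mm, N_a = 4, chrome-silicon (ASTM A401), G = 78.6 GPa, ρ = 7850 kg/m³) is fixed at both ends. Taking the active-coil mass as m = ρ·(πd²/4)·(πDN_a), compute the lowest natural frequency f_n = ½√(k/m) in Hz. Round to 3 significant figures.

164 Hz

k = Gd⁴/(8D³N_a) = (78.6×10³)(3.1⁴)/(8·41.0³·4) = 3.2913 N/mm = 3291.3 N/m
Wire length L = πDN_a = π·41.0·4 = 515.22 mm
m = ρ·(πd²/4)·L = 7850 × 7.5477×10⁻⁶ m² × 0.51522 m = 0.030526 kg
f_n = ½√(k/m) = 0.5·√(3291.3/0.030526) = 0.5·√(1.0782e+05) = 164.18 Hz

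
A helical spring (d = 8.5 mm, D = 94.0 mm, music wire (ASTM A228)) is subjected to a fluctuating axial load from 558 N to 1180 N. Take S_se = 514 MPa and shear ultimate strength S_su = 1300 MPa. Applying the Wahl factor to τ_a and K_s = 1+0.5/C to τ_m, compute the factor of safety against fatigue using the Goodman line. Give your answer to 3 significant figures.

1.86

C = D/d = 94.0/8.5 = 11.0588; K_W = (4C−1)/(4C−4)+0.615/C = 1.1302; K_s = 1+0.5/C = 1.0452
F_a = (F_max−F_min)/2 = 311 N; F_m = (F_max+F_min)/2 = 869 N
τ_a = K_W·8F_aD/(πd³) = 1.1302 × 121.22 = 137 MPa
τ_m = K_s·8F_mD/(πd³) = 1.0452 × 338.71 = 354.03 MPa
Goodman: 1/n_f = τ_a/S_se + τ_m/S_su = 137/514 + 354.03/1300 = 0.26653 + 0.27233 = 0.53886
n_f = 1/0.53886 = 1.856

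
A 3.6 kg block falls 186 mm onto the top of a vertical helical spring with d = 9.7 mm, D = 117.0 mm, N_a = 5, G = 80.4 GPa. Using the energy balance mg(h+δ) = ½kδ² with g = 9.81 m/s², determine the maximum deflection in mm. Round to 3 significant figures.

37.7 mm

k = Gd⁴/(8D³N_a) = (80.4×10³)(9.7⁴)/(8·117.0³·5) = 11.11 N/mm
W = mg = 3.6 × 9.81 = 35.316 N
½kδ² − Wδ − Wh = 0 → δ = (W + √(W² + 2kWh))/k
δ = (35.316 + √(1247.2 + 145962))/11.11 = (35.316 + 383.68)/11.11 = 37.712 mm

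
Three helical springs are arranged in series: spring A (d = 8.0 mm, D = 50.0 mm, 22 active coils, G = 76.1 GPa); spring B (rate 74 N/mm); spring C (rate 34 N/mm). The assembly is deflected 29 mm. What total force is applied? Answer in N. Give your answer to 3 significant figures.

k_A = Gd⁴/(8D³N_a) = (76.1×10³)(8.0⁴)/(8·50.0³·22) = 14.168 N/mm
Series: 1/k_eq = 1/14.168 + 1/74 + 1/34 = 0.1135; k_eq = 8.8102 N/mm
F = k_eq·δ = 8.8102·29 = 255.5 N

255 N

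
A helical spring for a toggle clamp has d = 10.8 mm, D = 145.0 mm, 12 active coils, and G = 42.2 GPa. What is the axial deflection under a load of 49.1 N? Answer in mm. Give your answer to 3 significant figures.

25.0 mm

k = Gd⁴/(8D³N_a) = (42.2×10³)(10.8⁴)/(8·145.0³·12) = 1.9617 N/mm
δ = F/k = 49.1 / 1.9617 = 25.029 mm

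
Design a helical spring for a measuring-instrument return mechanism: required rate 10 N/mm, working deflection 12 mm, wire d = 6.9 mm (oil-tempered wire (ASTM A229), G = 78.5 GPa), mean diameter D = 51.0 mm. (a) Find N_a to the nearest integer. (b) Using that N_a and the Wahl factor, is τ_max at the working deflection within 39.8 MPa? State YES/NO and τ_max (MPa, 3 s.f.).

N_a = Gd⁴/(8D³k) = (78.5×10³)(6.9⁴)/(8·51.0³·10) = 16.77 → N_a = 17
Actual rate k = Gd⁴/(8D³·17) = 9.8632 N/mm
Working load F = kδ = 9.8632·12 = 118.36 N
C = 51.0/6.9 = 7.3913; K_W = (4C−1)/(4C−4)+0.615/C = 1.2006
τ_max = K_W·8FD/(πd³) = 1.2006·46.791 = 56.175 MPa
τ_max > 39.8 MPa → exceeds allowable

(a) 17 coils; (b) NO, τ_max = 56.2 MPa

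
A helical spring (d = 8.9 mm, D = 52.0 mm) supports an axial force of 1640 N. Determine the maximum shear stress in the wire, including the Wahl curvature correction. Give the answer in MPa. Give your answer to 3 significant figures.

388 MPa

Spring index C = D/d = 52.0/8.9 = 5.8427
K_W = (4C−1)/(4C−4) + 0.615/C = 22.371/19.371 + 0.1053 = 1.2601
τ₀ = 8FD/(πd³) = 8·1640·52.0/(π·8.9³) = 682240/2214.7 = 308.05 MPa
τ_max = K·τ₀ = 1.2601 × 308.05 = 388.18 MPa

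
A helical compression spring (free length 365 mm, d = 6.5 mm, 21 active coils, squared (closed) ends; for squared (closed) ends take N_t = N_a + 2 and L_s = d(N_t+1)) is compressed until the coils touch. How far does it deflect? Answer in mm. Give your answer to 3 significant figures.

209 mm

N_t = 23; L_s = 6.5·24 = 156 mm
δ_solid = L₀ − L_s = 365 − 156 = 209 mm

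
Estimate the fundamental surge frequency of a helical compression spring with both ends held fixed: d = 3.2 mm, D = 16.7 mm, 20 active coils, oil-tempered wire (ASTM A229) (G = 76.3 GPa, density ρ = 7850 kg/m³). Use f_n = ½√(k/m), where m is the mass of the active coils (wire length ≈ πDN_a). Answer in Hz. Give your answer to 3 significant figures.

201 Hz

k = Gd⁴/(8D³N_a) = (76.3×10³)(3.2⁴)/(8·16.7³·20) = 10.736 N/mm = 10736 N/m
Wire length L = πDN_a = π·16.7·20 = 1049.3 mm
m = ρ·(πd²/4)·L = 7850 × 8.0425×10⁻⁶ m² × 1.0493 m = 0.066245 kg
f_n = ½√(k/m) = 0.5·√(10736/0.066245) = 0.5·√(1.6207e+05) = 201.29 Hz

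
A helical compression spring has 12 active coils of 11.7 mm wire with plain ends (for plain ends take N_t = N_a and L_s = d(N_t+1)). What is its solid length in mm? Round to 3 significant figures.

plain ends: N_t = N_a = 12
L_s = d·(N_t+1) = 11.7 × 13 = 152.1 mm

152 mm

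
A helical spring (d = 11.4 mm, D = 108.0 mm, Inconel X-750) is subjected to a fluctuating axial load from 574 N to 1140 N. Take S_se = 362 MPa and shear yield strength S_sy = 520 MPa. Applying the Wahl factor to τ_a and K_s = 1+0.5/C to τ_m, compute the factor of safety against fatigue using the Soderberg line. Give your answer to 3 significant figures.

C = D/d = 108.0/11.4 = 9.4737; K_W = (4C−1)/(4C−4)+0.615/C = 1.1534; K_s = 1+0.5/C = 1.0528
F_a = (F_max−F_min)/2 = 283 N; F_m = (F_max+F_min)/2 = 857 N
τ_a = K_W·8F_aD/(πd³) = 1.1534 × 52.533 = 60.593 MPa
τ_m = K_s·8F_mD/(πd³) = 1.0528 × 159.09 = 167.48 MPa
Soderberg: 1/n_f = τ_a/S_se + τ_m/S_sy = 60.593/362 + 167.48/520 = 0.16739 + 0.32208 = 0.48946
n_f = 1/0.48946 = 2.043

2.04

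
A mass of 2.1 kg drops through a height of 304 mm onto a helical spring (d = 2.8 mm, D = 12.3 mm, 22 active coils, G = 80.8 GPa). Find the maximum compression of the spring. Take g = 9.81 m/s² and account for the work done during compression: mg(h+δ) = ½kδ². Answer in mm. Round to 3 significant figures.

30.1 mm

k = Gd⁴/(8D³N_a) = (80.8×10³)(2.8⁴)/(8·12.3³·22) = 15.164 N/mm
W = mg = 2.1 × 9.81 = 20.601 N
½kδ² − Wδ − Wh = 0 → δ = (W + √(W² + 2kWh))/k
δ = (20.601 + √(424.4 + 189936))/15.164 = (20.601 + 436.3)/15.164 = 30.131 mm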